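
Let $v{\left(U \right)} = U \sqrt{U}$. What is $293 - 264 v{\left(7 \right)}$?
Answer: $293 - 1848 \sqrt{7} \approx -4596.4$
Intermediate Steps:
$v{\left(U \right)} = U^{\frac{3}{2}}$
$293 - 264 v{\left(7 \right)} = 293 - 264 \cdot 7^{\frac{3}{2}} = 293 - 264 \cdot 7 \sqrt{7} = 293 - 1848 \sqrt{7}$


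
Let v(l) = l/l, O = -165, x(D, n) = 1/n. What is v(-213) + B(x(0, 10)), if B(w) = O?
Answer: -164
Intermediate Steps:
v(l) = 1
B(w) = -165
v(-213) + B(x(0, 10)) = 1 - 165 = -164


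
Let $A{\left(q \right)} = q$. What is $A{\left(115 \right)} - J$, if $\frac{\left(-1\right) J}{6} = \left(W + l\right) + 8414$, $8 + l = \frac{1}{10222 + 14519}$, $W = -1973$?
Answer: $\frac{319266113}{8247} \approx 38713.0$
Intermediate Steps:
$l = - \frac{197927}{24741}$ ($l = -8 + \frac{1}{10222 + 14519} = -8 + \frac{1}{24741} = - \frac{197927}{24741} \approx -8.0$)
$J = - \frac{318317708}{8247}$ ($J = - 6 \left(\left(-1973 - \frac{197927}{24741}\right) + 8414\right) = - 6 \left(- \frac{49011920}{24741} + 8414\right) = \left(-6\right) \frac{159158854}{24741} = - \frac{318317708}{8247} \approx -38598.0$)
$A{\left(115 \right)} - J = 115 - - \frac{318317708}{8247} = 115 + \frac{318317708}{8247} = \frac{319266113}{8247}$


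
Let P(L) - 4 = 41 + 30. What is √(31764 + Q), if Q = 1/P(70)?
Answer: √7146903/15 ≈ 178.22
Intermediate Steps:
P(L) = 75 (P(L) = 4 + (41 + 30) = 4 + 71 = 75)
Q = 1/75 ≈ 0.013333
√(31764 + Q) = √(31764 + 1/75) = √(2382301/75) = √7146903/15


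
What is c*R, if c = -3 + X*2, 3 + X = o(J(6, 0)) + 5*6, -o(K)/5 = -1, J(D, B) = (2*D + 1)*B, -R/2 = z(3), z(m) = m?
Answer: -366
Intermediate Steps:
R = -6 (R = -2*3 = -6)
J(D, B) = B*(1 + 2*D) (J(D, B) = (1 + 2*D)*B = B*(1 + 2*D))
o(K) = 5 (o(K) = -5*(-1) = 5)
X = 32 (X = -3 + (5 + 5*6) = -3 + (5 + 30) = -3 + 35 = 32)
c = 61 (c = -3 + 32*2 = -3 + 64 = 61)
c*R = 61*(-6) = -366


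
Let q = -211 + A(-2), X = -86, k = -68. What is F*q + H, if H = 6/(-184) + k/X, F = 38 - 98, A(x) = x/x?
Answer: 49848599/3956 ≈ 12601.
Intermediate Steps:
A(x) = 1
F = -60
q = -210 (q = -211 + 1 = -210)
H = 2999/3956 (H = 6/(-184) - 68/(-86) = 6*(-1/184) - 68*(-1/86) = -3/92 + 34/43 = 2999/3956 ≈ 0.75809)
F*q + H = -60*(-210) + 2999/3956 = 12600 + 2999/3956 = 49848599/3956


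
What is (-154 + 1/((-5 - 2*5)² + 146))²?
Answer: 3264179689/137641 ≈ 23715.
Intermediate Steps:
(-154 + 1/((-5 - 2*5)² + 146))² = (-154 + 1/((-5 - 10)² + 146))² = (-154 + 1/((-15)² + 146))² = (-154 + 1/(225 + 146))² = (-154 + 1/371)² = (-57133/371)² = 3264179689/137641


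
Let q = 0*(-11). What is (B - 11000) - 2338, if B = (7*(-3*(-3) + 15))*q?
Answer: -13338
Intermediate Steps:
q = 0
B = 0 (B = (7*(-3*(-3) + 15))*0 = (7*(9 + 15))*0 = (7*24)*0 = 168*0 = 0)
(B - 11000) - 2338 = (0 - 11000) - 2338 = -11000 - 2338 = -13338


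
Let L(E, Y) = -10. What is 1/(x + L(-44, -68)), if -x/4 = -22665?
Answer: 1/90650 ≈ 1.1031e-5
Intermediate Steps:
x = 90660 (x = -4*(-22665) = 90660)
1/(x + L(-44, -68)) = 1/(90660 - 10) = 1/90650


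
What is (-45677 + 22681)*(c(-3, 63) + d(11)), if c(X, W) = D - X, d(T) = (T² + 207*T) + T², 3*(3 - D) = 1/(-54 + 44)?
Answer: -870984998/15 ≈ -5.8066e+7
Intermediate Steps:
D = 91/30 (D = 3 - 1/(3*(-54 + 44)) = 3 - ⅓/(-10) = 3 - ⅓*(-⅒) = 3 + 1/30 = 91/30 ≈ 3.0333)
d(T) = 2*T² + 207*T
c(X, W) = 91/30 - X
(-45677 + 22681)*(c(-3, 63) + d(11)) = (-45677 + 22681)*((91/30 - 1*(-3)) + 11*(207 + 2*11)) = -22996*((91/30 + 3) + 11*(207 + 22)) = -22996*(181/30 + 11*229) = -22996*(181/30 + 2519) = -22996*75751/30 = -870984998/15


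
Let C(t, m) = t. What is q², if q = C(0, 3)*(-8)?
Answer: 0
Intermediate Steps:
q = 0 (q = 0*(-8) = 0)
q² = 0² = 0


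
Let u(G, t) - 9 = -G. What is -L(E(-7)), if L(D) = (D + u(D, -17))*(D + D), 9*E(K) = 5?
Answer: -10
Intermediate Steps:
E(K) = 5/9 (E(K) = (⅑)*5 = 5/9)
u(G, t) = 9 - G
L(D) = 18*D (L(D) = (D + (9 - D))*(D + D) = 9*(2*D) = 18*D)
-L(E(-7)) = -18*5/9 = -1*10 = -10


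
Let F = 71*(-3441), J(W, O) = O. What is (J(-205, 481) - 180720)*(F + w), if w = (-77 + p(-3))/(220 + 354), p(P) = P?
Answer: 12637871493983/287 ≈ 4.4034e+10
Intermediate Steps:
F = -244311
w = -40/287 (w = (-77 - 3)/(220 + 354) = -80/574 = (1/574)*(-80) = -40/287 ≈ -0.13937)
(J(-205, 481) - 180720)*(F + w) = (481 - 180720)*(-244311 - 40/287) = -180239*(-70117297/287) = 12637871493983/287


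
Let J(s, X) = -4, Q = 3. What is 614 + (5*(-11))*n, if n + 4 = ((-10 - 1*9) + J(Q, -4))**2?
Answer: -28261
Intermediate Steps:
n = 525 (n = -4 + ((-10 - 1*9) - 4)**2 = -4 + ((-10 - 9) - 4)**2 = -4 + (-19 - 4)**2 = -4 + (-23)**2 = -4 + 529 = 525)
614 + (5*(-11))*n = 614 + (5*(-11))*525 = 614 - 55*525 = 614 - 28875 = -28261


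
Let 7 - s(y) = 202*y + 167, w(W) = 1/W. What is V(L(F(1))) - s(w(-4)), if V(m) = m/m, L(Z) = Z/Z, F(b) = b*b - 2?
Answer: 221/2 ≈ 110.50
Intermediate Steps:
F(b) = -2 + b² (F(b) = b² - 2 = -2 + b²)
L(Z) = 1
s(y) = -160 - 202*y (s(y) = 7 - (202*y + 167) = 7 - (167 + 202*y) = 7 + (-167 - 202*y) = -160 - 202*y)
V(m) = 1
V(L(F(1))) - s(w(-4)) = 1 - (-160 - 202/(-4)) = 1 - (-160 - 202*(-¼)) = 1 - (-160 + 101/2) = 1 - 1*(-219/2) = 1 + 219/2 = 221/2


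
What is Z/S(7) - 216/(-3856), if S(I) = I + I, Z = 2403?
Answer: 289656/1687 ≈ 171.70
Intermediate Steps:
S(I) = 2*I
Z/S(7) - 216/(-3856) = 2403/((2*7)) - 216/(-3856) = 2403/14 - 216*(-1/3856) = 2403*(1/14) + 27/482 = 2403/14 + 27/482 = 289656/1687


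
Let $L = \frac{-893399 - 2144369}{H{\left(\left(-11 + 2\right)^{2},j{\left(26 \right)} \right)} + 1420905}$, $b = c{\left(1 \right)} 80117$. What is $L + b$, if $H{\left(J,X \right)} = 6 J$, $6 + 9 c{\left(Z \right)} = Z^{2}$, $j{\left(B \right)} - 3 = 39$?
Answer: $- \frac{189805084549}{4264173} \approx -44512.0$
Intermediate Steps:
$j{\left(B \right)} = 42$ ($j{\left(B \right)} = 3 + 39 = 42$)
$c{\left(Z \right)} = - \frac{2}{3} + \frac{Z^{2}}{9}$
$b = - \frac{400585}{9}$ ($b = \left(- \frac{2}{3} + \frac{1^{2}}{9}\right) 80117 = \left(- \frac{2}{3} + \frac{1}{9} \cdot 1\right) 80117 = \left(- \frac{2}{3} + \frac{1}{9}\right) 80117 = \left(- \frac{5}{9}\right) 80117 = - \frac{400585}{9} \approx -44509.0$)
$L = - \frac{3037768}{1421391}$ ($L = \frac{-893399 - 2144369}{6 \left(-11 + 2\right)^{2} + 1420905} = - \frac{3037768}{6 \left(-9\right)^{2} + 1420905} = - \frac{3037768}{6 \cdot 81 + 1420905} = - \frac{3037768}{486 + 1420905} = - \frac{3037768}{1421391} \approx -2.1372$)
$L + b = - \frac{3037768}{1421391} - \frac{400585}{9} = - \frac{189805084549}{4264173}$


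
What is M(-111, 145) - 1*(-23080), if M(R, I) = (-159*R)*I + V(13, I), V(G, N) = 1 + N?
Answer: 2582331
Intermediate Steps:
M(R, I) = 1 + I - 159*I*R (M(R, I) = (-159*R)*I + (1 + I) = -159*I*R + (1 + I) = 1 + I - 159*I*R)
M(-111, 145) - 1*(-23080) = (1 + 145 - 159*145*(-111)) - 1*(-23080) = (1 + 145 + 2559105) + 23080 = 2559251 + 23080 = 2582331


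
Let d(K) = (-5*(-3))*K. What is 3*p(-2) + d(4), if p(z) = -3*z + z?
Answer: 72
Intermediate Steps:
p(z) = -2*z
d(K) = 15*K
3*p(-2) + d(4) = 3*(-2*(-2)) + 15*4 = 3*4 + 60 = 12 + 60 = 72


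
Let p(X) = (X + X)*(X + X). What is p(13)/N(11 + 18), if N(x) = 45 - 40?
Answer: 676/5 ≈ 135.20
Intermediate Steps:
N(x) = 5
p(X) = 4*X**2 (p(X) = (2*X)*(2*X) = 4*X**2)
p(13)/N(11 + 18) = (4*13**2)/5 = (4*169)*(1/5) = 676*(1/5) = 676/5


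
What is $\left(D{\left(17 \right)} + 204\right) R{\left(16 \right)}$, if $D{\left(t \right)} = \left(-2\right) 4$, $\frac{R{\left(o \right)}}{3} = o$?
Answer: $9408$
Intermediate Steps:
$R{\left(o \right)} = 3 o$
$D{\left(t \right)} = -8$
$\left(D{\left(17 \right)} + 204\right) R{\left(16 \right)} = \left(-8 + 204\right) 3 \cdot 16 = 196 \cdot 48 = 9408$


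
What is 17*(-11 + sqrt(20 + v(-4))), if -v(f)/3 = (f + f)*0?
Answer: -187 + 34*sqrt(5) ≈ -110.97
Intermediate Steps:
v(f) = 0 (v(f) = -3*(f + f)*0 = -3*2*f*0 = -3*0 = 0)
17*(-11 + sqrt(20 + v(-4))) = 17*(-11 + sqrt(20 + 0)) = 17*(-11 + sqrt(20)) = 17*(-11 + 2*sqrt(5)) = -187 + 34*sqrt(5)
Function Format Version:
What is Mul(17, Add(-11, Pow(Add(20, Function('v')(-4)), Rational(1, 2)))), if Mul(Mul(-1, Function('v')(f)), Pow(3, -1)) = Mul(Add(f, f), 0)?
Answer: Add(-187, Mul(34, Pow(5, Rational(1, 2)))) ≈ -110.97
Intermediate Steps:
Function('v')(f) = 0 (Function('v')(f) = Mul(-3, Mul(Add(f, f), 0)) = Mul(-3, Mul(Mul(2, f), 0)) = Mul(-3, 0) = 0)
Mul(17, Add(-11, Pow(Add(20, Function('v')(-4)), Rational(1, 2)))) = Mul(17, Add(-11, Pow(Add(20, 0), Rational(1, 2)))) = Mul(17, Add(-11, Pow(20, Rational(1, 2)))) = Mul(17, Add(-11, Mul(2, Pow(5, Rational(1, 2))))) = Add(-187, Mul(34, Pow(5, Rational(1, 2))))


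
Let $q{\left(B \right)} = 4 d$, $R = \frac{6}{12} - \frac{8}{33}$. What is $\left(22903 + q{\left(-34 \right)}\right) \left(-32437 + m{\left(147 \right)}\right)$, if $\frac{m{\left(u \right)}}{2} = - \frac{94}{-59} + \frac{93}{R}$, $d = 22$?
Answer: $- \frac{731270851521}{1003} \approx -7.2908 \cdot 10^{8}$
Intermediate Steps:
$R = \frac{17}{66}$ ($R = 6 \cdot \frac{1}{12} - \frac{8}{33} = \frac{1}{2} - \frac{8}{33} = \frac{17}{66} \approx 0.25758$)
$q{\left(B \right)} = 88$ ($q{\left(B \right)} = 4 \cdot 22 = 88$)
$m{\left(u \right)} = \frac{727480}{1003}$ ($m{\left(u \right)} = 2 \left(- \frac{94}{-59} + \frac{93}{\frac{17}{66}}\right) = 2 \left(\left(-94\right) \left(- \frac{1}{59}\right) + 93 \cdot \frac{66}{17}\right) = 2 \left(\frac{94}{59} + \frac{6138}{17}\right) = 2 \cdot \frac{363740}{1003} = \frac{727480}{1003}$)
$\left(22903 + q{\left(-34 \right)}\right) \left(-32437 + m{\left(147 \right)}\right) = \left(22903 + 88\right) \left(-32437 + \frac{727480}{1003}\right) = 22991 \left(- \frac{31806831}{1003}\right) = - \frac{731270851521}{1003}$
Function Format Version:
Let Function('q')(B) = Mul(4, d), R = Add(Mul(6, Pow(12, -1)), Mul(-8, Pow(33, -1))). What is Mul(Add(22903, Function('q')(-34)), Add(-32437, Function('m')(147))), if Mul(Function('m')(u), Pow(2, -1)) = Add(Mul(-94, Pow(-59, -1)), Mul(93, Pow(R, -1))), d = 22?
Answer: Rational(-731270851521, 1003) ≈ -7.2908e+8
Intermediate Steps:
R = Rational(17, 66) (R = Add(Mul(6, Rational(1, 12)), Mul(-8, Rational(1, 33))) = Add(Rational(1, 2), Rational(-8, 33)) = Rational(17, 66) ≈ 0.25758)
Function('q')(B) = 88 (Function('q')(B) = Mul(4, 22) = 88)
Function('m')(u) = Rational(727480, 1003) (Function('m')(u) = Mul(2, Add(Mul(-94, Pow(-59, -1)), Mul(93, Pow(Rational(17, 66), -1)))) = Mul(2, Add(Mul(-94, Rational(-1, 59)), Mul(93, Rational(66, 17)))) = Mul(2, Add(Rational(94, 59), Rational(6138, 17))) = Mul(2, Rational(363740, 1003)) = Rational(727480, 1003))
Mul(Add(22903, Function('q')(-34)), Add(-32437, Function('m')(147))) = Mul(Add(22903, 88), Add(-32437, Rational(727480, 1003))) = Mul(22991, Rational(-31806831, 1003)) = Rational(-731270851521, 1003)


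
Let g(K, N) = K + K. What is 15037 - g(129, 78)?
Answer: 14779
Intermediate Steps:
g(K, N) = 2*K
15037 - g(129, 78) = 15037 - 2*129 = 15037 - 1*258 = 15037 - 258 = 14779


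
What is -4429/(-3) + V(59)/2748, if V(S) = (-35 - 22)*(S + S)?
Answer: 2025119/1374 ≈ 1473.9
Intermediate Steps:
V(S) = -114*S
-4429/(-3) + V(59)/2748 = -4429/(-3) - 114*59/2748 = -4429*(-1/3) - 6726*1/2748 = 4429/3 - 1121/458 = 2025119/1374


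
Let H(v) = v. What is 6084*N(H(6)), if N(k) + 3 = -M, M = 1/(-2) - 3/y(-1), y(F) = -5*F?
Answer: -57798/5 ≈ -11560.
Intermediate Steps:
M = -11/10 (M = 1/(-2) - 3/((-5*(-1))) = 1*(-1/2) - 3/5 = -1/2 - 3*1/5 = -1/2 - 3/5 = -11/10 ≈ -1.1000)
N(k) = -19/10 (N(k) = -3 - 1*(-11/10) = -3 + 11/10 = -19/10)
6084*N(H(6)) = 6084*(-19/10) = -57798/5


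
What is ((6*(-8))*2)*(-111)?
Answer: 10656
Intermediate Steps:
((6*(-8))*2)*(-111) = -48*2*(-111) = -96*(-111) = 10656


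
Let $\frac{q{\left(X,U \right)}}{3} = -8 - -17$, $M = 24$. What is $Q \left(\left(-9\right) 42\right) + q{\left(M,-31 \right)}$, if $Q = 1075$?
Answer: $-406323$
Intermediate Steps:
$q{\left(X,U \right)} = 27$ ($q{\left(X,U \right)} = 3 \left(-8 - -17\right) = 3 \left(-8 + 17\right) = 3 \cdot 9 = 27$)
$Q \left(\left(-9\right) 42\right) + q{\left(M,-31 \right)} = 1075 \left(\left(-9\right) 42\right) + 27 = 1075 \left(-378\right) + 27 = -406350 + 27 = -406323$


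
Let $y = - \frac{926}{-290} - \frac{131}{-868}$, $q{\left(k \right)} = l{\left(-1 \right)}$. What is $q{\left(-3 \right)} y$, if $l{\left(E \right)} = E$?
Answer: $- \frac{420879}{125860} \approx -3.344$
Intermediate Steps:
$q{\left(k \right)} = -1$
$y = \frac{420879}{125860}$ ($y = \left(-926\right) \left(- \frac{1}{290}\right) - - \frac{131}{868} = \frac{463}{145} + \frac{131}{868} = \frac{420879}{125860} \approx 3.344$)
$q{\left(-3 \right)} y = \left(-1\right) \frac{420879}{125860} = - \frac{420879}{125860}$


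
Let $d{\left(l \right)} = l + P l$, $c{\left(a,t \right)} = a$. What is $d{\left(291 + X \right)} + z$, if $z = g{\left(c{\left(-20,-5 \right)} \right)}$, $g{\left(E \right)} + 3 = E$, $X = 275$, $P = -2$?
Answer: $-589$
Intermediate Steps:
$g{\left(E \right)} = -3 + E$
$d{\left(l \right)} = - l$ ($d{\left(l \right)} = l - 2 l = - l$)
$z = -23$ ($z = -3 - 20 = -23$)
$d{\left(291 + X \right)} + z = - (291 + 275) - 23 = \left(-1\right) 566 - 23 = -566 - 23 = -589$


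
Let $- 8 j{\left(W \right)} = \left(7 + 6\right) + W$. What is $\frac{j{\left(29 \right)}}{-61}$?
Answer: $\frac{21}{244} \approx 0.086066$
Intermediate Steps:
$j{\left(W \right)} = - \frac{13}{8} - \frac{W}{8}$ ($j{\left(W \right)} = - \frac{\left(7 + 6\right) + W}{8} = - \frac{13 + W}{8} = - \frac{13}{8} - \frac{W}{8}$)
$\frac{j{\left(29 \right)}}{-61} = \frac{- \frac{13}{8} - \frac{29}{8}}{-61} = - \frac{- \frac{13}{8} - \frac{29}{8}}{61} = \left(- \frac{1}{61}\right) \left(- \frac{21}{4}\right) = \frac{21}{244}$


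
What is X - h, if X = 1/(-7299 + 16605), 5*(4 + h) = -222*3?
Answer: 6383921/46530 ≈ 137.20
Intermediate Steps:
h = -686/5 (h = -4 + (-222*3)/5 = -4 + (1/5)*(-666) = -4 - 666/5 = -686/5 ≈ -137.20)
X = 1/9306 ≈ 0.00010746
X - h = 1/9306 - 1*(-686/5) = 1/9306 + 686/5 = 6383921/46530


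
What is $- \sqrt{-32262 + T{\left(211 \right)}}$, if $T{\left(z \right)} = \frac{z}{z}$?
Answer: $- i \sqrt{32261} \approx - 179.61 i$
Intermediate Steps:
$T{\left(z \right)} = 1$
$- \sqrt{-32262 + T{\left(211 \right)}} = - \sqrt{-32262 + 1} = - \sqrt{-32261} = - i \sqrt{32261}$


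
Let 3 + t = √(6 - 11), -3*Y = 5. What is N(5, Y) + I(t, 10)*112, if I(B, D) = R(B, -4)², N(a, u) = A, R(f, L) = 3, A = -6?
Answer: 1002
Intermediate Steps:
Y = -5/3 (Y = -⅓*5 = -5/3 ≈ -1.6667)
t = -3 + I*√5 (t = -3 + √(6 - 11) = -3 + √(-5) = -3 + I*√5 ≈ -3.0 + 2.2361*I)
N(a, u) = -6
I(B, D) = 9 (I(B, D) = 3² = 9)
N(5, Y) + I(t, 10)*112 = -6 + 9*112 = -6 + 1008 = 1002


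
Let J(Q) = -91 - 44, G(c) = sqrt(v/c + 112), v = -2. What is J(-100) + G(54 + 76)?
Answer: -135 + sqrt(473135)/65 ≈ -124.42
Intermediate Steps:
G(c) = sqrt(112 - 2/c) (G(c) = sqrt(-2/c + 112) = sqrt(112 - 2/c))
J(Q) = -135
J(-100) + G(54 + 76) = -135 + sqrt(112 - 2/(54 + 76)) = -135 + sqrt(112 - 2/130) = -135 + sqrt(112 - 2*1/130) = -135 + sqrt(112 - 1/65) = -135 + sqrt(7279/65) = -135 + sqrt(473135)/65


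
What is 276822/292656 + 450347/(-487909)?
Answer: 5983871/261519224 ≈ 0.022881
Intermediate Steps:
276822/292656 + 450347/(-487909) = 276822*(1/292656) + 450347*(-1/487909) = 507/536 - 450347/487909 = 5983871/261519224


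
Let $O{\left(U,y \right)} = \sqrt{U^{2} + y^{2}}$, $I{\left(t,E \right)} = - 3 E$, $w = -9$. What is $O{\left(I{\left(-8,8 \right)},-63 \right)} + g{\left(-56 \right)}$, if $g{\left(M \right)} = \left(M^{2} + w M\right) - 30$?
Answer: $3610 + 3 \sqrt{505} \approx 3677.4$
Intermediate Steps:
$g{\left(M \right)} = -30 + M^{2} - 9 M$ ($g{\left(M \right)} = \left(M^{2} - 9 M\right) - 30 = -30 + M^{2} - 9 M$)
$O{\left(I{\left(-8,8 \right)},-63 \right)} + g{\left(-56 \right)} = \sqrt{\left(\left(-3\right) 8\right)^{2} + \left(-63\right)^{2}} - \left(-474 - 3136\right) = \sqrt{\left(-24\right)^{2} + 3969} + \left(-30 + 3136 + 504\right) = \sqrt{576 + 3969} + 3610 = \sqrt{4545} + 3610 = 3 \sqrt{505} + 3610 = 3610 + 3 \sqrt{505}$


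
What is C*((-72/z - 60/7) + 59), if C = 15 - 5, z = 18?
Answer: 3250/7 ≈ 464.29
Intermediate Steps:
C = 10
C*((-72/z - 60/7) + 59) = 10*((-72/18 - 60/7) + 59) = 10*((-72*1/18 - 60*1/7) + 59) = 10*((-4 - 60/7) + 59) = 10*(-88/7 + 59) = 10*(325/7) = 3250/7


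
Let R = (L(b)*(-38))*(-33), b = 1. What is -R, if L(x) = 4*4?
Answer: -20064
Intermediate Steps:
L(x) = 16
R = 20064 (R = (16*(-38))*(-33) = -608*(-33) = 20064)
-R = -1*20064 = -20064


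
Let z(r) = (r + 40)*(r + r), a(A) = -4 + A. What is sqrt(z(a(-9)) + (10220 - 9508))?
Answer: sqrt(10) ≈ 3.1623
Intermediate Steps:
z(r) = 2*r*(40 + r) (z(r) = (40 + r)*(2*r) = 2*r*(40 + r))
sqrt(z(a(-9)) + (10220 - 9508)) = sqrt(2*(-4 - 9)*(40 + (-4 - 9)) + (10220 - 9508)) = sqrt(2*(-13)*(40 - 13) + 712) = sqrt(2*(-13)*27 + 712) = sqrt(-702 + 712) = sqrt(10)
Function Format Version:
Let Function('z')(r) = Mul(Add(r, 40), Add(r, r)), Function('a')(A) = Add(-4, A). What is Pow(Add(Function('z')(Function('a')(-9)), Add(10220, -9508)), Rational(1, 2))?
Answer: Pow(10, Rational(1, 2)) ≈ 3.1623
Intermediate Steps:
Function('z')(r) = Mul(2, r, Add(40, r)) (Function('z')(r) = Mul(Add(40, r), Mul(2, r)) = Mul(2, r, Add(40, r)))
Pow(Add(Function('z')(Function('a')(-9)), Add(10220, -9508)), Rational(1, 2)) = Pow(Add(Mul(2, Add(-4, -9), Add(40, Add(-4, -9))), Add(10220, -9508)), Rational(1, 2)) = Pow(Add(Mul(2, -13, Add(40, -13)), 712), Rational(1, 2)) = Pow(Add(Mul(2, -13, 27), 712), Rational(1, 2)) = Pow(Add(-702, 712), Rational(1, 2)) = Pow(10, Rational(1, 2))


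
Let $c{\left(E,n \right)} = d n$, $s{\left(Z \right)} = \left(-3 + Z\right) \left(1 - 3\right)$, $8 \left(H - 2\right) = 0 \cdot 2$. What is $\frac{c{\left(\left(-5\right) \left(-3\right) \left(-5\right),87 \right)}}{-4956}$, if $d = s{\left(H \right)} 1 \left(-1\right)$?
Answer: $\frac{29}{826} \approx 0.035109$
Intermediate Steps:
$H = 2$ ($H = 2 + \frac{0 \cdot 2}{8} = 2 + \frac{1}{8} \cdot 0 = 2 + 0 = 2$)
$s{\left(Z \right)} = 6 - 2 Z$ ($s{\left(Z \right)} = \left(-3 + Z\right) \left(-2\right) = 6 - 2 Z$)
$d = -2$ ($d = \left(6 - 4\right) 1 \left(-1\right) = 2 \cdot 1 \left(-1\right) = 2 \left(-1\right) = -2$)
$c{\left(E,n \right)} = - 2 n$
$\frac{c{\left(\left(-5\right) \left(-3\right) \left(-5\right),87 \right)}}{-4956} = \frac{\left(-2\right) 87}{-4956} = \left(-174\right) \left(- \frac{1}{4956}\right) = \frac{29}{826}$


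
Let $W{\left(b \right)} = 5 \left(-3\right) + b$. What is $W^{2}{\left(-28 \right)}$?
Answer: $1849$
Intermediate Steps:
$W{\left(b \right)} = -15 + b$
$W^{2}{\left(-28 \right)} = \left(-15 - 28\right)^{2} = \left(-43\right)^{2} = 1849$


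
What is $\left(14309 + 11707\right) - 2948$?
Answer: $23068$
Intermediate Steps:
$\left(14309 + 11707\right) - 2948 = 26016 - 2948 = 23068$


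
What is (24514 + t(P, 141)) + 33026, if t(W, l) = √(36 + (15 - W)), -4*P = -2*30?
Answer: 57546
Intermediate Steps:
P = 15 (P = -(-1)*30/2 = -¼*(-60) = 15)
t(W, l) = √(51 - W)
(24514 + t(P, 141)) + 33026 = (24514 + √(51 - 1*15)) + 33026 = (24514 + √(51 - 15)) + 33026 = (24514 + √36) + 33026 = (24514 + 6) + 33026 = 24520 + 33026 = 57546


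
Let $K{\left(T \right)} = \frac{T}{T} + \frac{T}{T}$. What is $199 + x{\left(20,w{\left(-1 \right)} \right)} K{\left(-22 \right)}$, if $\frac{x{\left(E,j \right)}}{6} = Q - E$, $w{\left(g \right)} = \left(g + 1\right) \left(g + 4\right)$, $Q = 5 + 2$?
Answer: $43$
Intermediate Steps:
$K{\left(T \right)} = 2$ ($K{\left(T \right)} = 1 + 1 = 2$)
$Q = 7$
$w{\left(g \right)} = \left(1 + g\right) \left(4 + g\right)$
$x{\left(E,j \right)} = 42 - 6 E$ ($x{\left(E,j \right)} = 6 \left(7 - E\right) = 42 - 6 E$)
$199 + x{\left(20,w{\left(-1 \right)} \right)} K{\left(-22 \right)} = 199 + \left(42 - 120\right) 2 = 199 - 156 = 43$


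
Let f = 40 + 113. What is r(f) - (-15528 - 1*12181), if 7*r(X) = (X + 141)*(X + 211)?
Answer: 42997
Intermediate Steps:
f = 153
r(X) = (141 + X)*(211 + X)/7 (r(X) = ((X + 141)*(X + 211))/7 = ((141 + X)*(211 + X))/7 = (141 + X)*(211 + X)/7)
r(f) - (-15528 - 1*12181) = (29751/7 + (⅐)*153² + (352/7)*153) - (-15528 - 1*12181) = (29751/7 + (⅐)*23409 + 53856/7) - (-15528 - 12181) = (29751/7 + 23409/7 + 53856/7) - 1*(-27709) = 15288 + 27709 = 42997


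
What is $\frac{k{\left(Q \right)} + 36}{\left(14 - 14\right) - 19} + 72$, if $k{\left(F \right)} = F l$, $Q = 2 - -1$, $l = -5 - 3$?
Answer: $\frac{1356}{19} \approx 71.368$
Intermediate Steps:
$l = -8$ ($l = -5 - 3 = -8$)
$Q = 3$ ($Q = 2 + 1 = 3$)
$k{\left(F \right)} = - 8 F$ ($k{\left(F \right)} = F \left(-8\right) = - 8 F$)
$\frac{k{\left(Q \right)} + 36}{\left(14 - 14\right) - 19} + 72 = \frac{\left(-8\right) 3 + 36}{\left(14 - 14\right) - 19} + 72 = \frac{-24 + 36}{0 - 19} + 72 = \frac{12}{-19} + 72 = 12 \left(- \frac{1}{19}\right) + 72 = - \frac{12}{19} + 72 = \frac{1356}{19}$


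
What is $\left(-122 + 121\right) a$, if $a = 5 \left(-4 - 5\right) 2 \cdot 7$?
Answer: $630$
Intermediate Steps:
$a = -630$ ($a = 5 \left(-9\right) 14 = \left(-45\right) 14 = -630$)
$\left(-122 + 121\right) a = \left(-122 + 121\right) \left(-630\right) = \left(-1\right) \left(-630\right) = 630$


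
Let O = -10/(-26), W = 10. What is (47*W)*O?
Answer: 2350/13 ≈ 180.77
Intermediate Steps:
O = 5/13 (O = -10*(-1/26) = 5/13 ≈ 0.38462)
(47*W)*O = (47*10)*(5/13) = 470*(5/13) = 2350/13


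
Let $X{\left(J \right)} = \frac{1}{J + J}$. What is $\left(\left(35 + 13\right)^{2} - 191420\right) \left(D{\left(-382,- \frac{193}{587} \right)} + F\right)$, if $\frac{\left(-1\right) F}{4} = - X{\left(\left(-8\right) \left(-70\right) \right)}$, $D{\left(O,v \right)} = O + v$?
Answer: $\frac{2970963804467}{41090} \approx 7.2304 \cdot 10^{7}$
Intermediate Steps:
$X{\left(J \right)} = \frac{1}{2 J}$
$F = \frac{1}{280}$ ($F = - 4 \left(- \frac{1}{2 \left(\left(-8\right) \left(-70\right)\right)}\right) = - 4 \left(- \frac{1}{2 \cdot 560}\right) = - 4 \left(\left(-1\right) \frac{1}{1120}\right) = \left(-4\right) \left(- \frac{1}{1120}\right) = \frac{1}{280} \approx 0.0035714$)
$\left(\left(35 + 13\right)^{2} - 191420\right) \left(D{\left(-382,- \frac{193}{587} \right)} + F\right) = \left(\left(35 + 13\right)^{2} - 191420\right) \left(\left(-382 - \frac{193}{587}\right) + \frac{1}{280}\right) = \left(48^{2} - 191420\right) \left(\left(-382 - \frac{193}{587}\right) + \frac{1}{280}\right) = \left(2304 - 191420\right) \left(\left(-382 - \frac{193}{587}\right) + \frac{1}{280}\right) = - 189116 \left(- \frac{224427}{587} + \frac{1}{280}\right) = \left(-189116\right) \left(- \frac{62838973}{164360}\right) = \frac{2970963804467}{41090}$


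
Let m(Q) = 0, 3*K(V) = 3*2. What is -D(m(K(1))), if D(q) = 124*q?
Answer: 0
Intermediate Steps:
K(V) = 2 (K(V) = (3*2)/3 = (⅓)*6 = 2)
-D(m(K(1))) = -124*0 = -1*0 = 0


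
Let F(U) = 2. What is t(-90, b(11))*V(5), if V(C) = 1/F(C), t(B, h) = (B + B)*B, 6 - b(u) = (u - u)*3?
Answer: 8100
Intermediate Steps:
b(u) = 6 (b(u) = 6 - (u - u)*3 = 6 - 0*3 = 6 - 1*0 = 6 + 0 = 6)
t(B, h) = 2*B**2 (t(B, h) = (2*B)*B = 2*B**2)
V(C) = 1/2
t(-90, b(11))*V(5) = (2*(-90)**2)*(1/2) = (2*8100)*(1/2) = 16200*(1/2) = 8100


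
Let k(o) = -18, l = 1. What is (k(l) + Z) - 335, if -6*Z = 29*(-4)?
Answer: -1001/3 ≈ -333.67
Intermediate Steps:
Z = 58/3 (Z = -29*(-4)/6 = -⅙*(-116) = 58/3 ≈ 19.333)
(k(l) + Z) - 335 = (-18 + 58/3) - 335 = 4/3 - 335 = -1001/3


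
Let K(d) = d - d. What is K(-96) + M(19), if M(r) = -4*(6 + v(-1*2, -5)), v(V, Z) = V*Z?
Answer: -64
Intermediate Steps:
K(d) = 0
M(r) = -64 (M(r) = -4*(6 - 1*2*(-5)) = -4*(6 - 2*(-5)) = -4*(6 + 10) = -4*16 = -64)
K(-96) + M(19) = 0 - 64 = -64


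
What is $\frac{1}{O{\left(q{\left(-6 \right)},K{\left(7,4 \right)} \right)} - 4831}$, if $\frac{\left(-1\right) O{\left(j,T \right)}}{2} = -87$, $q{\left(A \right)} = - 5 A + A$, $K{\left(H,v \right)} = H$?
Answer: $- \frac{1}{4657} \approx -0.00021473$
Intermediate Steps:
$q{\left(A \right)} = - 4 A$
$O{\left(j,T \right)} = 174$ ($O{\left(j,T \right)} = \left(-2\right) \left(-87\right) = 174$)
$\frac{1}{O{\left(q{\left(-6 \right)},K{\left(7,4 \right)} \right)} - 4831} = \frac{1}{174 - 4831} = \frac{1}{-4657} = - \frac{1}{4657}$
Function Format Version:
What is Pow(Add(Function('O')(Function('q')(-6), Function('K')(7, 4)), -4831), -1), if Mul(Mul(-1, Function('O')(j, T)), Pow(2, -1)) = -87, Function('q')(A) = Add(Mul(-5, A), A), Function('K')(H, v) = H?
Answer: Rational(-1, 4657) ≈ -0.00021473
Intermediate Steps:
Function('q')(A) = Mul(-4, A)
Function('O')(j, T) = 174 (Function('O')(j, T) = Mul(-2, -87) = 174)
Pow(Add(Function('O')(Function('q')(-6), Function('K')(7, 4)), -4831), -1) = Pow(Add(174, -4831), -1) = Pow(-4657, -1) = Rational(-1, 4657)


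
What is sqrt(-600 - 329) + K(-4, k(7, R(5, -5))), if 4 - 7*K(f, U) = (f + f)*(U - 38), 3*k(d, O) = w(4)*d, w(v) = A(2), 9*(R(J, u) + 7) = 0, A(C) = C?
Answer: -788/21 + I*sqrt(929) ≈ -37.524 + 30.479*I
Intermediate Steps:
R(J, u) = -7 (R(J, u) = -7 + (1/9)*0 = -7 + 0 = -7)
w(v) = 2
k(d, O) = 2*d/3 (k(d, O) = (2*d)/3 = 2*d/3)
K(f, U) = 4/7 - 2*f*(-38 + U)/7 (K(f, U) = 4/7 - (f + f)*(U - 38)/7 = 4/7 - 2*f*(-38 + U)/7)
sqrt(-600 - 329) + K(-4, k(7, R(5, -5))) = sqrt(-600 - 329) + (4/7 + (76/7)*(-4) - 2/7*(2/3)*7*(-4)) = sqrt(-929) + (4/7 - 304/7 - 2/7*14/3*(-4)) = I*sqrt(929) + (4/7 - 304/7 + 16/3) = I*sqrt(929) - 788/21 = -788/21 + I*sqrt(929)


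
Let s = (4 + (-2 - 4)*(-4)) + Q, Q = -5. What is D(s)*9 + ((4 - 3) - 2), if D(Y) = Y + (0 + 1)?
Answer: 215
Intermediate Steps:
s = 23 (s = (4 + (-2 - 4)*(-4)) - 5 = (4 - 6*(-4)) - 5 = (4 + 24) - 5 = 28 - 5 = 23)
D(Y) = 1 + Y (D(Y) = Y + 1 = 1 + Y)
D(s)*9 + ((4 - 3) - 2) = (1 + 23)*9 + ((4 - 3) - 2) = 24*9 + (1 - 2) = 216 - 1 = 215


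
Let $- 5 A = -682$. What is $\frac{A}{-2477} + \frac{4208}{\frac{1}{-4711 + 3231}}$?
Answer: $- \frac{77131799082}{12385} \approx -6.2278 \cdot 10^{6}$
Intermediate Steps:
$A = \frac{682}{5}$ ($A = \left(- \frac{1}{5}\right) \left(-682\right) = \frac{682}{5} \approx 136.4$)
$\frac{A}{-2477} + \frac{4208}{\frac{1}{-4711 + 3231}} = \frac{682}{5 \left(-2477\right)} + \frac{4208}{\frac{1}{-4711 + 3231}} = \frac{682}{5} \left(- \frac{1}{2477}\right) + \frac{4208}{\frac{1}{-1480}} = - \frac{682}{12385} + \frac{4208}{- \frac{1}{1480}} = - \frac{682}{12385} + 4208 \left(-1480\right) = - \frac{682}{12385} - 6227840 = - \frac{77131799082}{12385}$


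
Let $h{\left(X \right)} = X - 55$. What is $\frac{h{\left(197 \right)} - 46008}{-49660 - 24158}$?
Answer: $\frac{22933}{36909} \approx 0.62134$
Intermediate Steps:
$h{\left(X \right)} = -55 + X$
$\frac{h{\left(197 \right)} - 46008}{-49660 - 24158} = \frac{\left(-55 + 197\right) - 46008}{-49660 - 24158} = \frac{142 - 46008}{-73818} = \left(-45866\right) \left(- \frac{1}{73818}\right) = \frac{22933}{36909}$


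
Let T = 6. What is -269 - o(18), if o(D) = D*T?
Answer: -377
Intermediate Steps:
o(D) = 6*D (o(D) = D*6 = 6*D)
-269 - o(18) = -269 - 6*18 = -269 - 1*108 = -269 - 108 = -377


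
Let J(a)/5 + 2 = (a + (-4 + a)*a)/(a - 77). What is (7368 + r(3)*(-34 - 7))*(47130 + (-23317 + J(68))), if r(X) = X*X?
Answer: 448232291/3 ≈ 1.4941e+8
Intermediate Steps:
r(X) = X²
J(a) = -10 + 5*(a + a*(-4 + a))/(-77 + a) (J(a) = -10 + 5*((a + (-4 + a)*a)/(a - 77)) = -10 + 5*((a + a*(-4 + a))/(-77 + a)) = -10 + 5*(a + a*(-4 + a))/(-77 + a))
(7368 + r(3)*(-34 - 7))*(47130 + (-23317 + J(68))) = (7368 + 3²*(-34 - 7))*(47130 + (-23317 + 5*(154 + 68² - 5*68)/(-77 + 68))) = (7368 + 9*(-41))*(47130 + (-23317 + 5*(154 + 4624 - 340)/(-9))) = (7368 - 369)*(47130 + (-23317 + 5*(-⅑)*4438)) = 6999*(47130 + (-23317 - 22190/9)) = 6999*(47130 - 232043/9) = 6999*(192127/9) = 448232291/3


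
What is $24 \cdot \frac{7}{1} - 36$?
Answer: $132$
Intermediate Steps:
$24 \cdot \frac{7}{1} - 36 = 24 \cdot 7 \cdot 1 - 36 = 24 \cdot 7 - 36 = 168 - 36 = 132$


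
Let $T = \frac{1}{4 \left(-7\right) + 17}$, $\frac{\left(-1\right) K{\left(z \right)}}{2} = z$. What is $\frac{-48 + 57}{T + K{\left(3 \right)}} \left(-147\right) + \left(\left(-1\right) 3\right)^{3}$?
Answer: $\frac{12744}{67} \approx 190.21$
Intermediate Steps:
$K{\left(z \right)} = - 2 z$
$T = - \frac{1}{11}$ ($T = \frac{1}{-28 + 17} = \frac{1}{-11} = - \frac{1}{11} \approx -0.090909$)
$\frac{-48 + 57}{T + K{\left(3 \right)}} \left(-147\right) + \left(\left(-1\right) 3\right)^{3} = \frac{-48 + 57}{- \frac{1}{11} - 6} \left(-147\right) + \left(\left(-1\right) 3\right)^{3} = \frac{9}{- \frac{1}{11} - 6} \left(-147\right) + \left(-3\right)^{3} = \frac{9}{- \frac{67}{11}} \left(-147\right) - 27 = 9 \left(- \frac{11}{67}\right) \left(-147\right) - 27 = \left(- \frac{99}{67}\right) \left(-147\right) - 27 = \frac{14553}{67} - 27 = \frac{12744}{67}$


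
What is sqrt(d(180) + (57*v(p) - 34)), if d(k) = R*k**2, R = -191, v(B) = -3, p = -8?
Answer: I*sqrt(6188605) ≈ 2487.7*I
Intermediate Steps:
d(k) = -191*k**2
sqrt(d(180) + (57*v(p) - 34)) = sqrt(-191*180**2 + (57*(-3) - 34)) = sqrt(-191*32400 + (-171 - 34)) = sqrt(-6188400 - 205) = sqrt(-6188605) = I*sqrt(6188605)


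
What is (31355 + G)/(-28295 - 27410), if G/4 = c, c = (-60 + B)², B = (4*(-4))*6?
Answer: -128699/55705 ≈ -2.3104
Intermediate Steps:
B = -96 (B = -16*6 = -96)
c = 24336 (c = (-60 - 96)² = (-156)² = 24336)
G = 97344 (G = 4*24336 = 97344)
(31355 + G)/(-28295 - 27410) = (31355 + 97344)/(-28295 - 27410) = 128699/(-55705) = 128699*(-1/55705) = -128699/55705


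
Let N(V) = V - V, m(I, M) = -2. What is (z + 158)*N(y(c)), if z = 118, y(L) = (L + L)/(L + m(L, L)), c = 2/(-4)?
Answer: 0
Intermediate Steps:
c = -½ (c = 2*(-¼) = -½ ≈ -0.50000)
y(L) = 2*L/(-2 + L) (y(L) = (L + L)/(L - 2) = (2*L)/(-2 + L) = 2*L/(-2 + L))
N(V) = 0
(z + 158)*N(y(c)) = (118 + 158)*0 = 276*0 = 0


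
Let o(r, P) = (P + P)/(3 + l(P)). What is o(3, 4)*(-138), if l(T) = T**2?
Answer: -1104/19 ≈ -58.105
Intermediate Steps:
o(r, P) = 2*P/(3 + P**2) (o(r, P) = (P + P)/(3 + P**2) = (2*P)/(3 + P**2) = 2*P/(3 + P**2))
o(3, 4)*(-138) = (2*4/(3 + 4**2))*(-138) = (2*4/(3 + 16))*(-138) = (2*4/19)*(-138) = (2*4*(1/19))*(-138) = (8/19)*(-138) = -1104/19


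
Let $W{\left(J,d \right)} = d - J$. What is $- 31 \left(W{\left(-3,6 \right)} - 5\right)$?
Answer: $-124$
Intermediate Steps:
$- 31 \left(W{\left(-3,6 \right)} - 5\right) = - 31 \left(\left(6 - -3\right) - 5\right) = - 31 \left(\left(6 + 3\right) - 5\right) = - 31 \left(9 - 5\right) = \left(-31\right) 4 = -124$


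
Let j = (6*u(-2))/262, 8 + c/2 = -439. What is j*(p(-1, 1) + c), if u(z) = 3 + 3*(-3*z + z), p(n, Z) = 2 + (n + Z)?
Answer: -40140/131 ≈ -306.41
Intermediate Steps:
c = -894 (c = -16 + 2*(-439) = -16 - 878 = -894)
p(n, Z) = 2 + Z + n (p(n, Z) = 2 + (Z + n) = 2 + Z + n)
u(z) = 3 - 6*z (u(z) = 3 + 3*(-2*z) = 3 - 6*z)
j = 45/131 (j = (6*(3 - 6*(-2)))/262 = (6*(3 + 12))*(1/262) = (6*15)*(1/262) = 90*(1/262) = 45/131 ≈ 0.34351)
j*(p(-1, 1) + c) = 45*((2 + 1 - 1) - 894)/131 = 45*(2 - 894)/131 = (45/131)*(-892) = -40140/131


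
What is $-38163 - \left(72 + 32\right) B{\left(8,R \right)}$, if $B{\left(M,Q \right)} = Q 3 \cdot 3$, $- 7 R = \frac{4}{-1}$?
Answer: $- \frac{270885}{7} \approx -38698.0$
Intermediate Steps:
$R = \frac{4}{7}$ ($R = - \frac{4 \frac{1}{-1}}{7} = - \frac{4 \left(-1\right)}{7} = \left(- \frac{1}{7}\right) \left(-4\right) = \frac{4}{7} \approx 0.57143$)
$B{\left(M,Q \right)} = 9 Q$ ($B{\left(M,Q \right)} = 3 Q 3 = 9 Q$)
$-38163 - \left(72 + 32\right) B{\left(8,R \right)} = -38163 - \left(72 + 32\right) 9 \cdot \frac{4}{7} = -38163 - 104 \cdot \frac{36}{7} = -38163 - \frac{3744}{7} = - \frac{270885}{7}$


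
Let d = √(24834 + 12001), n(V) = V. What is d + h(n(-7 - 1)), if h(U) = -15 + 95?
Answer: 80 + √36835 ≈ 271.92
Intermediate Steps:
h(U) = 80
d = √36835 ≈ 191.92
d + h(n(-7 - 1)) = √36835 + 80 = 80 + √36835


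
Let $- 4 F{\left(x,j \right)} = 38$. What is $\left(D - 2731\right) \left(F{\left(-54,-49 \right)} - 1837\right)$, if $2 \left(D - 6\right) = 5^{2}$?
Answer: $\frac{20034525}{4} \approx 5.0086 \cdot 10^{6}$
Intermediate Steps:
$F{\left(x,j \right)} = - \frac{19}{2}$ ($F{\left(x,j \right)} = \left(- \frac{1}{4}\right) 38 = - \frac{19}{2}$)
$D = \frac{37}{2}$ ($D = 6 + \frac{5^{2}}{2} = 6 + \frac{1}{2} \cdot 25 = 6 + \frac{25}{2} = \frac{37}{2} \approx 18.5$)
$\left(D - 2731\right) \left(F{\left(-54,-49 \right)} - 1837\right) = \left(\frac{37}{2} - 2731\right) \left(- \frac{19}{2} - 1837\right) = - \frac{5425 \left(- \frac{19}{2} - 1837\right)}{2} = \left(- \frac{5425}{2}\right) \left(- \frac{3693}{2}\right) = \frac{20034525}{4}$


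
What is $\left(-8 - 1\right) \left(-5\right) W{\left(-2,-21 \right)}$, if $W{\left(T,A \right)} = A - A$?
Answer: $0$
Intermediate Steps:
$W{\left(T,A \right)} = 0$
$\left(-8 - 1\right) \left(-5\right) W{\left(-2,-21 \right)} = \left(-8 - 1\right) \left(-5\right) 0 = \left(-9\right) \left(-5\right) 0 = 45 \cdot 0 = 0$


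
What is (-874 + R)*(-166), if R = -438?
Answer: 217792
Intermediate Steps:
(-874 + R)*(-166) = (-874 - 438)*(-166) = -1312*(-166) = 217792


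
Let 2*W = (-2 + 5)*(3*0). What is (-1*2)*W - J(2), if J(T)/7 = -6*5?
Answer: 210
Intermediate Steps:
W = 0 (W = ((-2 + 5)*(3*0))/2 = (3*0)/2 = (½)*0 = 0)
J(T) = -210 (J(T) = 7*(-6*5) = 7*(-30) = -210)
(-1*2)*W - J(2) = -1*2*0 - 1*(-210) = -2*0 + 210 = 0 + 210 = 210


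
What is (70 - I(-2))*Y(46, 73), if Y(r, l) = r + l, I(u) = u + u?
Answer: 8806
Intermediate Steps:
I(u) = 2*u
Y(r, l) = l + r
(70 - I(-2))*Y(46, 73) = (70 - 2*(-2))*(73 + 46) = (70 - 1*(-4))*119 = (70 + 4)*119 = 74*119 = 8806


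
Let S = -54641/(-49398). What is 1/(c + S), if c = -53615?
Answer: -49398/2648419129 ≈ -1.8652e-5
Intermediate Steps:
S = 54641/49398 (S = -54641*(-1/49398) = 54641/49398 ≈ 1.1061)
1/(c + S) = 1/(-53615 + 54641/49398) = 1/(-2648419129/49398) = -49398/2648419129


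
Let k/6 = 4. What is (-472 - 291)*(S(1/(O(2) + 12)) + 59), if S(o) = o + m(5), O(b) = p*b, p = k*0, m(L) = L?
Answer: -586747/12 ≈ -48896.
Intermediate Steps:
k = 24 (k = 6*4 = 24)
p = 0 (p = 24*0 = 0)
O(b) = 0 (O(b) = 0*b = 0)
S(o) = 5 + o (S(o) = o + 5 = 5 + o)
(-472 - 291)*(S(1/(O(2) + 12)) + 59) = (-472 - 291)*((5 + 1/(0 + 12)) + 59) = -763*((5 + 1/12) + 59) = -763*(61/12 + 59) = -763*769/12 = -586747/12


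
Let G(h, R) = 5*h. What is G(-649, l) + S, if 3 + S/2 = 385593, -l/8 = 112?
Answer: 767935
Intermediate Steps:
l = -896 (l = -8*112 = -896)
S = 771180 (S = -6 + 2*385593 = -6 + 771186 = 771180)
G(-649, l) + S = 5*(-649) + 771180 = -3245 + 771180 = 767935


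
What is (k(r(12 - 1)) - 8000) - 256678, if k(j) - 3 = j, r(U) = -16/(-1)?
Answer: -264659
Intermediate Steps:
r(U) = 16 (r(U) = -16*(-1) = 16)
k(j) = 3 + j
(k(r(12 - 1)) - 8000) - 256678 = ((3 + 16) - 8000) - 256678 = (19 - 8000) - 256678 = -7981 - 256678 = -264659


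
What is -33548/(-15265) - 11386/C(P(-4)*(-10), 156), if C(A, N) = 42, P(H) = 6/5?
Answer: -86199137/320565 ≈ -268.90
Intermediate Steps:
P(H) = 6/5 (P(H) = 6*(⅕) = 6/5)
-33548/(-15265) - 11386/C(P(-4)*(-10), 156) = -33548/(-15265) - 11386/42 = -33548*(-1/15265) - 11386*1/42 = 33548/15265 - 5693/21 = -86199137/320565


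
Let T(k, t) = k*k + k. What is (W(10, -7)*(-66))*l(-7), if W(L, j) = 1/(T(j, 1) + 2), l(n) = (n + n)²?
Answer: -294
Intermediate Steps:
T(k, t) = k + k² (T(k, t) = k² + k = k + k²)
l(n) = 4*n² (l(n) = (2*n)² = 4*n²)
W(L, j) = 1/(2 + j*(1 + j)) (W(L, j) = 1/(j*(1 + j) + 2) = 1/(2 + j*(1 + j)))
(W(10, -7)*(-66))*l(-7) = (-66/(2 - 7*(1 - 7)))*(4*(-7)²) = (-66/(2 - 7*(-6)))*(4*49) = (-66/(2 + 42))*196 = (-66/44)*196 = ((1/44)*(-66))*196 = -3/2*196 = -294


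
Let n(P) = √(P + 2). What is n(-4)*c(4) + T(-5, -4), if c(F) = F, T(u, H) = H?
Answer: -4 + 4*I*√2 ≈ -4.0 + 5.6569*I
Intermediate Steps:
n(P) = √(2 + P)
n(-4)*c(4) + T(-5, -4) = √(2 - 4)*4 - 4 = √(-2)*4 - 4 = (I*√2)*4 - 4 = 4*I*√2 - 4 = -4 + 4*I*√2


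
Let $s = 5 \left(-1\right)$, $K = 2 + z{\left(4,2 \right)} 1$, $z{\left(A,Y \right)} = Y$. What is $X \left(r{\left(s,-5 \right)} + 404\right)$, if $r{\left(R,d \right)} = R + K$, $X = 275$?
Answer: $110825$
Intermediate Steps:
$K = 4$ ($K = 2 + 2 \cdot 1 = 2 + 2 = 4$)
$s = -5$
$r{\left(R,d \right)} = 4 + R$ ($r{\left(R,d \right)} = R + 4 = 4 + R$)
$X \left(r{\left(s,-5 \right)} + 404\right) = 275 \left(\left(4 - 5\right) + 404\right) = 275 \left(-1 + 404\right) = 275 \cdot 403 = 110825$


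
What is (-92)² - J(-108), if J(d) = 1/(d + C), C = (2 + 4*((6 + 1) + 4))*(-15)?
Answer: 6754273/798 ≈ 8464.0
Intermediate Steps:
C = -690 (C = (2 + 4*(7 + 4))*(-15) = (2 + 4*11)*(-15) = (2 + 44)*(-15) = 46*(-15) = -690)
J(d) = 1/(-690 + d) (J(d) = 1/(d - 690) = 1/(-690 + d))
(-92)² - J(-108) = (-92)² - 1/(-690 - 108) = 8464 - 1/(-798) = 8464 - 1*(-1/798) = 8464 + 1/798 = 6754273/798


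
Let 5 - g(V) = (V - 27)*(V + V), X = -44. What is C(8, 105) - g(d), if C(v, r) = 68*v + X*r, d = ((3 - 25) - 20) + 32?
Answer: -3341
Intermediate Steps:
d = -10 (d = (-22 - 20) + 32 = -42 + 32 = -10)
g(V) = 5 - 2*V*(-27 + V) (g(V) = 5 - (V - 27)*(V + V) = 5 - (-27 + V)*2*V = 5 - 2*V*(-27 + V))
C(v, r) = -44*r + 68*v (C(v, r) = 68*v - 44*r = -44*r + 68*v)
C(8, 105) - g(d) = (-44*105 + 68*8) - (5 - 2*(-10)**2 + 54*(-10)) = (-4620 + 544) - (5 - 2*100 - 540) = -4076 - (5 - 200 - 540) = -4076 - 1*(-735) = -4076 + 735 = -3341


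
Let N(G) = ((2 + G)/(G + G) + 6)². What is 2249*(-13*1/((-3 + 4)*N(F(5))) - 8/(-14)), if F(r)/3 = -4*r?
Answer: 624511316/1059247 ≈ 589.58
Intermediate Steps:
F(r) = -12*r (F(r) = 3*(-4*r) = -12*r)
N(G) = (6 + (2 + G)/(2*G))² (N(G) = ((2 + G)/((2*G)) + 6)² = ((2 + G)*(1/(2*G)) + 6)² = ((2 + G)/(2*G) + 6)² = (6 + (2 + G)/(2*G))²)
2249*(-13*1/((-3 + 4)*N(F(5))) - 8/(-14)) = 2249*(-13*14400/((-3 + 4)*(2 + 13*(-12*5))²) - 8/(-14)) = 2249*(-13*14400/(2 + 13*(-60))² - 8*(-1/14)) = 2249*(-13*14400/(2 - 780)² + 4/7) = 2249*(-13/(((¼)*(1/3600)*(-778)²)*1) + 4/7) = 2249*(-13/(((¼)*(1/3600)*605284)*1) + 4/7) = 2249*(-13/((151321/3600)*1) + 4/7) = 2249*(-13/151321/3600 + 4/7) = 2249*(-13*3600/151321 + 4/7) = 2249*(-46800/151321 + 4/7) = 2249*(277684/1059247) = 624511316/1059247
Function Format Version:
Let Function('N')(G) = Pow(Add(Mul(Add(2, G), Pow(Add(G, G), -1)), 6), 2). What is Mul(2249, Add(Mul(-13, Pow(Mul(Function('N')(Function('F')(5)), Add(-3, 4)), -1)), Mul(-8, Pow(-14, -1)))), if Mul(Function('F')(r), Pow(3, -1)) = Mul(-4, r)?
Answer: Rational(624511316, 1059247) ≈ 589.58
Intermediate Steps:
Function('F')(r) = Mul(-12, r) (Function('F')(r) = Mul(3, Mul(-4, r)) = Mul(-12, r))
Function('N')(G) = Pow(Add(6, Mul(Rational(1, 2), Pow(G, -1), Add(2, G))), 2) (Function('N')(G) = Pow(Add(Mul(Add(2, G), Pow(Mul(2, G), -1)), 6), 2) = Pow(Add(Mul(Add(2, G), Mul(Rational(1, 2), Pow(G, -1))), 6), 2) = Pow(Add(Mul(Rational(1, 2), Pow(G, -1), Add(2, G)), 6), 2) = Pow(Add(6, Mul(Rational(1, 2), Pow(G, -1), Add(2, G))), 2))
Mul(2249, Add(Mul(-13, Pow(Mul(Function('N')(Function('F')(5)), Add(-3, 4)), -1)), Mul(-8, Pow(-14, -1)))) = Mul(2249, Add(Mul(-13, Pow(Mul(Mul(Rational(1, 4), Pow(Mul(-12, 5), -2), Pow(Add(2, Mul(13, Mul(-12, 5))), 2)), Add(-3, 4)), -1)), Mul(-8, Pow(-14, -1)))) = Mul(2249, Add(Mul(-13, Pow(Mul(Mul(Rational(1, 4), Pow(-60, -2), Pow(Add(2, Mul(13, -60)), 2)), 1), -1)), Mul(-8, Rational(-1, 14)))) = Mul(2249, Add(Mul(-13, Pow(Mul(Mul(Rational(1, 4), Rational(1, 3600), Pow(Add(2, -780), 2)), 1), -1)), Rational(4, 7))) = Mul(2249, Add(Mul(-13, Pow(Mul(Mul(Rational(1, 4), Rational(1, 3600), Pow(-778, 2)), 1), -1)), Rational(4, 7))) = Mul(2249, Add(Mul(-13, Pow(Mul(Mul(Rational(1, 4), Rational(1, 3600), 605284), 1), -1)), Rational(4, 7))) = Mul(2249, Add(Mul(-13, Pow(Mul(Rational(151321, 3600), 1), -1)), Rational(4, 7))) = Mul(2249, Add(Mul(-13, Pow(Rational(151321, 3600), -1)), Rational(4, 7))) = Mul(2249, Add(Mul(-13, Rational(3600, 151321)), Rational(4, 7))) = Mul(2249, Add(Rational(-46800, 151321), Rational(4, 7))) = Mul(2249, Rational(277684, 1059247)) = Rational(624511316, 1059247)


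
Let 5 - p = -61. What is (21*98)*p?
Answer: 135828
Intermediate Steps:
p = 66 (p = 5 - 1*(-61) = 5 + 61 = 66)
(21*98)*p = (21*98)*66 = 2058*66 = 135828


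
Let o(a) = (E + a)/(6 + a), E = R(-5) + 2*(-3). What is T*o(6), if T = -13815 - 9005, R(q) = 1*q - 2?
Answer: 39935/3 ≈ 13312.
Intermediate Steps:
R(q) = -2 + q (R(q) = q - 2 = -2 + q)
E = -13 (E = (-2 - 5) + 2*(-3) = -7 - 6 = -13)
o(a) = (-13 + a)/(6 + a)
T = -22820
T*o(6) = -22820*(-13 + 6)/(6 + 6) = -22820*(-7)/12 = -5705*(-7)/3 = -22820*(-7/12) = 39935/3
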